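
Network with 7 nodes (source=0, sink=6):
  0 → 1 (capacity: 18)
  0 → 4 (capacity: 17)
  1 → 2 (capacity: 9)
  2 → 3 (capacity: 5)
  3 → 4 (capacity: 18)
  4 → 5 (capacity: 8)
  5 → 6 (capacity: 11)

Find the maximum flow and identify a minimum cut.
Max flow = 8, Min cut edges: (4,5)

Maximum flow: 8
Minimum cut: (4,5)
Partition: S = [0, 1, 2, 3, 4], T = [5, 6]

Max-flow min-cut theorem verified: both equal 8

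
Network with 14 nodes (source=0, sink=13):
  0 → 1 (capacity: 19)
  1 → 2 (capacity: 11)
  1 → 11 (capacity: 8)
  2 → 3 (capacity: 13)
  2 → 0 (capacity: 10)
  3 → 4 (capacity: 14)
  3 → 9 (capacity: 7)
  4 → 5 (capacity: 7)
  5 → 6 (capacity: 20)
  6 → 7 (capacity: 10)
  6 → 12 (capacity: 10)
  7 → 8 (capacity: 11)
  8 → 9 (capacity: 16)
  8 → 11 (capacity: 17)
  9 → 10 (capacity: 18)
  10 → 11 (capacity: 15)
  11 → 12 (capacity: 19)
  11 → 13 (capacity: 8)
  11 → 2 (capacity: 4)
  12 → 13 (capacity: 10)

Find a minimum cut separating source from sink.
Min cut value = 18, edges: (11,13), (12,13)

Min cut value: 18
Partition: S = [0, 1, 2, 3, 4, 5, 6, 7, 8, 9, 10, 11, 12], T = [13]
Cut edges: (11,13), (12,13)

By max-flow min-cut theorem, max flow = min cut = 18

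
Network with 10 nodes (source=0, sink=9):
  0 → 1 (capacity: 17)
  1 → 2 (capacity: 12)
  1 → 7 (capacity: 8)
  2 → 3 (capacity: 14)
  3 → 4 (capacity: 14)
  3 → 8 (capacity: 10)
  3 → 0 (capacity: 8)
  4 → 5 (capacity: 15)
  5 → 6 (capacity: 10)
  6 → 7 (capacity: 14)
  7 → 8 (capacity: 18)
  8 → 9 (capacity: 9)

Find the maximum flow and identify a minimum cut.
Max flow = 9, Min cut edges: (8,9)

Maximum flow: 9
Minimum cut: (8,9)
Partition: S = [0, 1, 2, 3, 4, 5, 6, 7, 8], T = [9]

Max-flow min-cut theorem verified: both equal 9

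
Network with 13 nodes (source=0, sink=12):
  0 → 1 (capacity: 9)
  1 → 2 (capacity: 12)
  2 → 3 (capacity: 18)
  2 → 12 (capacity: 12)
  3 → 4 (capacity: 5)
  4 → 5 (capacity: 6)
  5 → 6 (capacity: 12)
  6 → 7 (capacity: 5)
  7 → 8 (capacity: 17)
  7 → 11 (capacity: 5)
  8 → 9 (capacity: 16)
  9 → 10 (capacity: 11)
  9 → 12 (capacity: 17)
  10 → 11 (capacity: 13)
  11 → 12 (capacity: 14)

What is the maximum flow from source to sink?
Maximum flow = 9

Max flow: 9

Flow assignment:
  0 → 1: 9/9
  1 → 2: 9/12
  2 → 12: 9/12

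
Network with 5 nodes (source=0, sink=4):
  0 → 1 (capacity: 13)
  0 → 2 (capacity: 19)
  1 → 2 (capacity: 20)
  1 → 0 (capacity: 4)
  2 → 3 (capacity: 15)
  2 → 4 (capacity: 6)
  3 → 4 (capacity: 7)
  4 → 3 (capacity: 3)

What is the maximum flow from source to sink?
Maximum flow = 13

Max flow: 13

Flow assignment:
  0 → 1: 2/13
  0 → 2: 11/19
  1 → 2: 2/20
  2 → 3: 7/15
  2 → 4: 6/6
  3 → 4: 7/7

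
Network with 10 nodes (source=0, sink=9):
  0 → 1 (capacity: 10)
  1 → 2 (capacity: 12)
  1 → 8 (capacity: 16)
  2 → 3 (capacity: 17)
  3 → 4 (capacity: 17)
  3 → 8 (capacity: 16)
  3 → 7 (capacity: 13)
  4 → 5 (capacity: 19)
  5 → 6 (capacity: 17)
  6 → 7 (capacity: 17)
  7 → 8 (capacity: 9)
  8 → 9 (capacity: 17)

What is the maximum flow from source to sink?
Maximum flow = 10

Max flow: 10

Flow assignment:
  0 → 1: 10/10
  1 → 8: 10/16
  8 → 9: 10/17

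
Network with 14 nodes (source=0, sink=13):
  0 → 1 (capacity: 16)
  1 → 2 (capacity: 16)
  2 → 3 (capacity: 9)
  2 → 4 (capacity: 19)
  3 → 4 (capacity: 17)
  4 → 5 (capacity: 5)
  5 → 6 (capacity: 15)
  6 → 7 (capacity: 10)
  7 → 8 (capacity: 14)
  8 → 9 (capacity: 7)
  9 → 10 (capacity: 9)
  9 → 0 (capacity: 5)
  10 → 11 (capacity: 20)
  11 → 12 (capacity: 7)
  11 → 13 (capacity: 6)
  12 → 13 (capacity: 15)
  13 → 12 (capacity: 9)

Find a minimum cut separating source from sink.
Min cut value = 5, edges: (4,5)

Min cut value: 5
Partition: S = [0, 1, 2, 3, 4], T = [5, 6, 7, 8, 9, 10, 11, 12, 13]
Cut edges: (4,5)

By max-flow min-cut theorem, max flow = min cut = 5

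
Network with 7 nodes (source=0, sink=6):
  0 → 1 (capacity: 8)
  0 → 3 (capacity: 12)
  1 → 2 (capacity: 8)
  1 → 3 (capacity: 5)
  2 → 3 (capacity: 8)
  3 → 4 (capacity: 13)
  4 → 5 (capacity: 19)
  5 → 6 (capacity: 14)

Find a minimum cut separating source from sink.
Min cut value = 13, edges: (3,4)

Min cut value: 13
Partition: S = [0, 1, 2, 3], T = [4, 5, 6]
Cut edges: (3,4)

By max-flow min-cut theorem, max flow = min cut = 13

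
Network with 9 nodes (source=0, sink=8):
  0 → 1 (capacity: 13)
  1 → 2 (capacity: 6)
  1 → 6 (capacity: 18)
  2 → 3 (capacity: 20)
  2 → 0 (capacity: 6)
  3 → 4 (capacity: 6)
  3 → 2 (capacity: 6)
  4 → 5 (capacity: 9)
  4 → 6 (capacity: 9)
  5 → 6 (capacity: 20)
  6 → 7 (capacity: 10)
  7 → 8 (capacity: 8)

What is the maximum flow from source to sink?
Maximum flow = 8

Max flow: 8

Flow assignment:
  0 → 1: 8/13
  1 → 6: 8/18
  6 → 7: 8/10
  7 → 8: 8/8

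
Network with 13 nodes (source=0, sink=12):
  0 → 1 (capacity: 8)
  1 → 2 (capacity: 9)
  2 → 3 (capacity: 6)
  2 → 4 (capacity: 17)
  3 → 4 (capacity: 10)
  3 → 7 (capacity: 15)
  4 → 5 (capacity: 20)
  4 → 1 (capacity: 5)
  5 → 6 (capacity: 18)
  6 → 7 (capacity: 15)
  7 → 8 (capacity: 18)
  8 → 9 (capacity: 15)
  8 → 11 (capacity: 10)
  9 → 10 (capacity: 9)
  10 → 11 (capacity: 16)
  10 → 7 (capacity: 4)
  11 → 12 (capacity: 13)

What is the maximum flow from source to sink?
Maximum flow = 8

Max flow: 8

Flow assignment:
  0 → 1: 8/8
  1 → 2: 8/9
  2 → 3: 6/6
  2 → 4: 2/17
  3 → 7: 6/15
  4 → 5: 2/20
  5 → 6: 2/18
  6 → 7: 2/15
  7 → 8: 8/18
  8 → 11: 8/10
  11 → 12: 8/13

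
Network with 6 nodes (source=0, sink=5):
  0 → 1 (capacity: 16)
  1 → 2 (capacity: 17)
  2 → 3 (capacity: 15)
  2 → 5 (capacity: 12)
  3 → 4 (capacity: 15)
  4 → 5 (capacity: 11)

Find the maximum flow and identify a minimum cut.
Max flow = 16, Min cut edges: (0,1)

Maximum flow: 16
Minimum cut: (0,1)
Partition: S = [0], T = [1, 2, 3, 4, 5]

Max-flow min-cut theorem verified: both equal 16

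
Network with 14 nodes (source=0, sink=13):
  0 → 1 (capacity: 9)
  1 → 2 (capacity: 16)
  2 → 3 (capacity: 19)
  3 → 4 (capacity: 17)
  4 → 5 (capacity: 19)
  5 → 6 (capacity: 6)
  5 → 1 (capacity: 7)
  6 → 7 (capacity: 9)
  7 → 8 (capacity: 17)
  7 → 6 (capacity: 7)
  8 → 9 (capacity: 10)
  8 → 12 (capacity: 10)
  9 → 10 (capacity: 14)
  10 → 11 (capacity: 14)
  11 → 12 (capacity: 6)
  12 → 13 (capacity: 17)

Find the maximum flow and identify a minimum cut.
Max flow = 6, Min cut edges: (5,6)

Maximum flow: 6
Minimum cut: (5,6)
Partition: S = [0, 1, 2, 3, 4, 5], T = [6, 7, 8, 9, 10, 11, 12, 13]

Max-flow min-cut theorem verified: both equal 6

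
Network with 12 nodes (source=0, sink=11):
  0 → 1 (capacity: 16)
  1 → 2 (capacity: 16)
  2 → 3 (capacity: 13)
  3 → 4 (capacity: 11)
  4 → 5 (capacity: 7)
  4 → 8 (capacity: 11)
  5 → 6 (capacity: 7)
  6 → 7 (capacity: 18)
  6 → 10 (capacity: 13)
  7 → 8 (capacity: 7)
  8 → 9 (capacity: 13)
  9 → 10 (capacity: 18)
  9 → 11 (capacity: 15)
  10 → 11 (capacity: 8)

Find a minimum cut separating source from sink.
Min cut value = 11, edges: (3,4)

Min cut value: 11
Partition: S = [0, 1, 2, 3], T = [4, 5, 6, 7, 8, 9, 10, 11]
Cut edges: (3,4)

By max-flow min-cut theorem, max flow = min cut = 11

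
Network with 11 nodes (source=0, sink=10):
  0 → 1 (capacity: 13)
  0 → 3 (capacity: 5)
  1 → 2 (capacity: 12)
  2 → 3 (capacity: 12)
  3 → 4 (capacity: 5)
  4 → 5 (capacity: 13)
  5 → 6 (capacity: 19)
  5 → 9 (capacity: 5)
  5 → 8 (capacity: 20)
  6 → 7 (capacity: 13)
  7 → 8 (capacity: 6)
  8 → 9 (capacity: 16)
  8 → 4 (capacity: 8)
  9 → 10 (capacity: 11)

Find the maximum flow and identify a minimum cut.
Max flow = 5, Min cut edges: (3,4)

Maximum flow: 5
Minimum cut: (3,4)
Partition: S = [0, 1, 2, 3], T = [4, 5, 6, 7, 8, 9, 10]

Max-flow min-cut theorem verified: both equal 5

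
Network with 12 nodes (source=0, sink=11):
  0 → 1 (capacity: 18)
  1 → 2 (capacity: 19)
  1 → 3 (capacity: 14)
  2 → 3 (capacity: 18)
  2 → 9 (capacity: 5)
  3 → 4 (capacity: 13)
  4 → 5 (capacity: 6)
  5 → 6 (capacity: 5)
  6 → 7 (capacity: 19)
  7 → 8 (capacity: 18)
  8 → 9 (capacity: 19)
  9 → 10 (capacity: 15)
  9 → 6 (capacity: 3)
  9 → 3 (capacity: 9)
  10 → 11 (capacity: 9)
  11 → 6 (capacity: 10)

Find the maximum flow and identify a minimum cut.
Max flow = 9, Min cut edges: (10,11)

Maximum flow: 9
Minimum cut: (10,11)
Partition: S = [0, 1, 2, 3, 4, 5, 6, 7, 8, 9, 10], T = [11]

Max-flow min-cut theorem verified: both equal 9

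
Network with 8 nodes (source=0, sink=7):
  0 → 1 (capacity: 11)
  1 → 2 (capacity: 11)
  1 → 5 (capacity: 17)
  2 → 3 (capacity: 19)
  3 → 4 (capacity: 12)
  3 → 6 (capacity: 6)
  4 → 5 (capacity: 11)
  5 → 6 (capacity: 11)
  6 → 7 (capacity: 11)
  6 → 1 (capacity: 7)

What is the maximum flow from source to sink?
Maximum flow = 11

Max flow: 11

Flow assignment:
  0 → 1: 11/11
  1 → 5: 11/17
  5 → 6: 11/11
  6 → 7: 11/11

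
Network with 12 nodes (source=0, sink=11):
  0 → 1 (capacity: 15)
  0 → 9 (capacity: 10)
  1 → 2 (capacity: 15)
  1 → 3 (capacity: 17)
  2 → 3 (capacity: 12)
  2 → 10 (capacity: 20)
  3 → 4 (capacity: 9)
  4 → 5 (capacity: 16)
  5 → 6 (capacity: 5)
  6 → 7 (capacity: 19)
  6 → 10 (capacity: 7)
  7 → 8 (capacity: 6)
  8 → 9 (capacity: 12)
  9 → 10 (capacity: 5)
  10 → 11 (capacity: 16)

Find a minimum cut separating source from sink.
Min cut value = 16, edges: (10,11)

Min cut value: 16
Partition: S = [0, 1, 2, 3, 4, 5, 6, 7, 8, 9, 10], T = [11]
Cut edges: (10,11)

By max-flow min-cut theorem, max flow = min cut = 16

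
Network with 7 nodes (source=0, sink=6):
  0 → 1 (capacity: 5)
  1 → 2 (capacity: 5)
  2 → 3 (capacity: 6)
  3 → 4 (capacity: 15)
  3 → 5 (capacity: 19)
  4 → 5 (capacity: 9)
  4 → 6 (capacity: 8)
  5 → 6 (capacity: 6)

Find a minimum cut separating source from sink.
Min cut value = 5, edges: (1,2)

Min cut value: 5
Partition: S = [0, 1], T = [2, 3, 4, 5, 6]
Cut edges: (1,2)

By max-flow min-cut theorem, max flow = min cut = 5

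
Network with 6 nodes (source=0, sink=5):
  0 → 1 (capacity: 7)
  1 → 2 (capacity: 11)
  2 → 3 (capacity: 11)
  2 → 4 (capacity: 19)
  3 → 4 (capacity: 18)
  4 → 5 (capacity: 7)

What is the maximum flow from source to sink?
Maximum flow = 7

Max flow: 7

Flow assignment:
  0 → 1: 7/7
  1 → 2: 7/11
  2 → 4: 7/19
  4 → 5: 7/7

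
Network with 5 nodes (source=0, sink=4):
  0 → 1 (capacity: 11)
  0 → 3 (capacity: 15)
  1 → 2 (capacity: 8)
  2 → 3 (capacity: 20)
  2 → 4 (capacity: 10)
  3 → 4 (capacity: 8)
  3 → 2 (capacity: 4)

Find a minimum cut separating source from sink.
Min cut value = 18, edges: (2,4), (3,4)

Min cut value: 18
Partition: S = [0, 1, 2, 3], T = [4]
Cut edges: (2,4), (3,4)

By max-flow min-cut theorem, max flow = min cut = 18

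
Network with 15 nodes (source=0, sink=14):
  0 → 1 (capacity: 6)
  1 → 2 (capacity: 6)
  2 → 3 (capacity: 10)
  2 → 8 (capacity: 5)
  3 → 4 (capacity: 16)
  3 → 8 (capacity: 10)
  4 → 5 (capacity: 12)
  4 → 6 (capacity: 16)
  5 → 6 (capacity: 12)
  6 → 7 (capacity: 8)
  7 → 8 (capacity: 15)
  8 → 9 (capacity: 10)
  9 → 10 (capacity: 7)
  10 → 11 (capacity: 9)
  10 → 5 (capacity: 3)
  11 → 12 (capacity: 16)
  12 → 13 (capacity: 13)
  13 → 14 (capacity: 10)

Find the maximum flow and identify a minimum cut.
Max flow = 6, Min cut edges: (1,2)

Maximum flow: 6
Minimum cut: (1,2)
Partition: S = [0, 1], T = [2, 3, 4, 5, 6, 7, 8, 9, 10, 11, 12, 13, 14]

Max-flow min-cut theorem verified: both equal 6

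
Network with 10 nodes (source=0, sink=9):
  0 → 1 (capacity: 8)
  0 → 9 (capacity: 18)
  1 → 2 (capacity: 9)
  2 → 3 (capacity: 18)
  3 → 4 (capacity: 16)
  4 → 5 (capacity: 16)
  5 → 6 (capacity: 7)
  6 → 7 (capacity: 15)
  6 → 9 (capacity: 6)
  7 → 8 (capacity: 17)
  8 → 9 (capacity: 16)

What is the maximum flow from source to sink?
Maximum flow = 25

Max flow: 25

Flow assignment:
  0 → 1: 7/8
  0 → 9: 18/18
  1 → 2: 7/9
  2 → 3: 7/18
  3 → 4: 7/16
  4 → 5: 7/16
  5 → 6: 7/7
  6 → 7: 1/15
  6 → 9: 6/6
  7 → 8: 1/17
  8 → 9: 1/16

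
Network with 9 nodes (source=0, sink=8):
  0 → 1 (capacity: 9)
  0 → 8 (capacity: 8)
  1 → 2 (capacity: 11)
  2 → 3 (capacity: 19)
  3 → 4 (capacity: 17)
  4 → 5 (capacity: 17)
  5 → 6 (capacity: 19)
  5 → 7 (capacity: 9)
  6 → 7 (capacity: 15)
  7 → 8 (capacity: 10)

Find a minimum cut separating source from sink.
Min cut value = 17, edges: (0,1), (0,8)

Min cut value: 17
Partition: S = [0], T = [1, 2, 3, 4, 5, 6, 7, 8]
Cut edges: (0,1), (0,8)

By max-flow min-cut theorem, max flow = min cut = 17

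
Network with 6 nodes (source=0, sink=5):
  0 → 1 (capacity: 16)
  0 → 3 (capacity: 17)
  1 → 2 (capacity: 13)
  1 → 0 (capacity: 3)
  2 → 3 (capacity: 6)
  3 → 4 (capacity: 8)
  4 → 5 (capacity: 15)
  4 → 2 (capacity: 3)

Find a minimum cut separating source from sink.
Min cut value = 8, edges: (3,4)

Min cut value: 8
Partition: S = [0, 1, 2, 3], T = [4, 5]
Cut edges: (3,4)

By max-flow min-cut theorem, max flow = min cut = 8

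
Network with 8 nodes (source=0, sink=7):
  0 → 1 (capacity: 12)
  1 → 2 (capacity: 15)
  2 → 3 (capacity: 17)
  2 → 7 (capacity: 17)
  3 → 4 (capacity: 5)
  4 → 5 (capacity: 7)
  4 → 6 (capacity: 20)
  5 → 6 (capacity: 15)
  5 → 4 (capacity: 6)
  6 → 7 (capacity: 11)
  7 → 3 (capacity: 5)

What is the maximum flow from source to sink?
Maximum flow = 12

Max flow: 12

Flow assignment:
  0 → 1: 12/12
  1 → 2: 12/15
  2 → 7: 12/17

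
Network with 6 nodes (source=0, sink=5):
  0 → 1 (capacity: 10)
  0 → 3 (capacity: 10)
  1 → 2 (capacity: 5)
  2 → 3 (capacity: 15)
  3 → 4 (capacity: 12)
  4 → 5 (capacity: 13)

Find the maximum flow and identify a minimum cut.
Max flow = 12, Min cut edges: (3,4)

Maximum flow: 12
Minimum cut: (3,4)
Partition: S = [0, 1, 2, 3], T = [4, 5]

Max-flow min-cut theorem verified: both equal 12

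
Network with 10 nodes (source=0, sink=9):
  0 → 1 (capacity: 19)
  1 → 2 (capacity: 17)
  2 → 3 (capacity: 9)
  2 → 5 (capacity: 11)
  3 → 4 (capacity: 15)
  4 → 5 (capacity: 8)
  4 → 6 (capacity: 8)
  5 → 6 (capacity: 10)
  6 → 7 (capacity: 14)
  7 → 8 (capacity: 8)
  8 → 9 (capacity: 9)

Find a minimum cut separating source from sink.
Min cut value = 8, edges: (7,8)

Min cut value: 8
Partition: S = [0, 1, 2, 3, 4, 5, 6, 7], T = [8, 9]
Cut edges: (7,8)

By max-flow min-cut theorem, max flow = min cut = 8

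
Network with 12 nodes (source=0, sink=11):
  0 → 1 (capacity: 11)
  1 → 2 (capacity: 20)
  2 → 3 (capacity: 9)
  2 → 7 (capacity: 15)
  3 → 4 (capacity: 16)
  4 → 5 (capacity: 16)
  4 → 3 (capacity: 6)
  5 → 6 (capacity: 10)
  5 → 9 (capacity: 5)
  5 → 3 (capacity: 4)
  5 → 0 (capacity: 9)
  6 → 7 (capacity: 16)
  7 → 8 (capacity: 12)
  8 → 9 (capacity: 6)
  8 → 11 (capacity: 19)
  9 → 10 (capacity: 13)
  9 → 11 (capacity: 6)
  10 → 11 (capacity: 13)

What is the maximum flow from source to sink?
Maximum flow = 11

Max flow: 11

Flow assignment:
  0 → 1: 11/11
  1 → 2: 11/20
  2 → 7: 11/15
  7 → 8: 11/12
  8 → 11: 11/19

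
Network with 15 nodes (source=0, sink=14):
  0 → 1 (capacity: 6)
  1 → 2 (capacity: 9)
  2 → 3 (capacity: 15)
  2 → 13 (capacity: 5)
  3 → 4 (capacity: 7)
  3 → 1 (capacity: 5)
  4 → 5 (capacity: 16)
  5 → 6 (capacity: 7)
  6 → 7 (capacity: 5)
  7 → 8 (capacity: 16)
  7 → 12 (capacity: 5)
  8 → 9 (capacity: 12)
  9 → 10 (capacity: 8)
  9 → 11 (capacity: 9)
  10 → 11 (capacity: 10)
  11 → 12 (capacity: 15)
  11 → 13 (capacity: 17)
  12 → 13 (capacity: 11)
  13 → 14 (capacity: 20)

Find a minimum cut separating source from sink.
Min cut value = 6, edges: (0,1)

Min cut value: 6
Partition: S = [0], T = [1, 2, 3, 4, 5, 6, 7, 8, 9, 10, 11, 12, 13, 14]
Cut edges: (0,1)

By max-flow min-cut theorem, max flow = min cut = 6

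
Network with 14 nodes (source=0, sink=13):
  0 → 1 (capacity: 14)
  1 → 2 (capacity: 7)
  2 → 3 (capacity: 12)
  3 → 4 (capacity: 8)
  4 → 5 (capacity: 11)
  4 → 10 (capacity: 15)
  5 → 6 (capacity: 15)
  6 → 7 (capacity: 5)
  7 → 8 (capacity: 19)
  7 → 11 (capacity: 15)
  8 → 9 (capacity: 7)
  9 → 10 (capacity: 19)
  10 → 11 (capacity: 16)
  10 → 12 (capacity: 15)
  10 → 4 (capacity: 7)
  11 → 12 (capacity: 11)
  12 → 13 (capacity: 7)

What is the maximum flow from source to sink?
Maximum flow = 7

Max flow: 7

Flow assignment:
  0 → 1: 7/14
  1 → 2: 7/7
  2 → 3: 7/12
  3 → 4: 7/8
  4 → 10: 7/15
  10 → 12: 7/15
  12 → 13: 7/7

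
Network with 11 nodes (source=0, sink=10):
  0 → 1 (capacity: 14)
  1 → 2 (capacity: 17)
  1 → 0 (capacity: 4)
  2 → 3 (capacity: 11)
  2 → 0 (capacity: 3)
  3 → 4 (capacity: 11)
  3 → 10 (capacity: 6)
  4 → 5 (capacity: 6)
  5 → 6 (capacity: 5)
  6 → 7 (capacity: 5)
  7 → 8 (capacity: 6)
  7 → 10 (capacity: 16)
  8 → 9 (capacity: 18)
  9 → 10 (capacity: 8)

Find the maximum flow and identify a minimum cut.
Max flow = 11, Min cut edges: (3,10), (6,7)

Maximum flow: 11
Minimum cut: (3,10), (6,7)
Partition: S = [0, 1, 2, 3, 4, 5, 6], T = [7, 8, 9, 10]

Max-flow min-cut theorem verified: both equal 11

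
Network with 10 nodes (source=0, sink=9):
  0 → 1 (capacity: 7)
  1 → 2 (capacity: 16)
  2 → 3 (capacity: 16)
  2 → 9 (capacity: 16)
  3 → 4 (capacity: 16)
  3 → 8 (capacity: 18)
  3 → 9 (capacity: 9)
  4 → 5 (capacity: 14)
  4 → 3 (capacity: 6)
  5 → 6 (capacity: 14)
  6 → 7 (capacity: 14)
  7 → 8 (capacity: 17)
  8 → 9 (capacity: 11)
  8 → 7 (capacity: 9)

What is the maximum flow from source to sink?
Maximum flow = 7

Max flow: 7

Flow assignment:
  0 → 1: 7/7
  1 → 2: 7/16
  2 → 9: 7/16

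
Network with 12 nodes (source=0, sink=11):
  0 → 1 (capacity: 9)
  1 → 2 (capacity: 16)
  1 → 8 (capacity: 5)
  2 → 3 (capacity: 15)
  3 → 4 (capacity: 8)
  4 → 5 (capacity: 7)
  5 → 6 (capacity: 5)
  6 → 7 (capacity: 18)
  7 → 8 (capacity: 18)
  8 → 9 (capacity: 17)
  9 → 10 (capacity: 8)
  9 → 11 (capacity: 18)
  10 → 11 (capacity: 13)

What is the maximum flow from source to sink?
Maximum flow = 9

Max flow: 9

Flow assignment:
  0 → 1: 9/9
  1 → 2: 4/16
  1 → 8: 5/5
  2 → 3: 4/15
  3 → 4: 4/8
  4 → 5: 4/7
  5 → 6: 4/5
  6 → 7: 4/18
  7 → 8: 4/18
  8 → 9: 9/17
  9 → 11: 9/18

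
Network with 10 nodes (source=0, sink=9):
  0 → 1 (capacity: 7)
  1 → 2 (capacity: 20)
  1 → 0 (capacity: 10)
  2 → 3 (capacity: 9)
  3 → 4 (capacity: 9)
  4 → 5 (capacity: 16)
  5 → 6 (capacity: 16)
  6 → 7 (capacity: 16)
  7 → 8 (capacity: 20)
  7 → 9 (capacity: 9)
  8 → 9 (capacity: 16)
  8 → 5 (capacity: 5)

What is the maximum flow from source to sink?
Maximum flow = 7

Max flow: 7

Flow assignment:
  0 → 1: 7/7
  1 → 2: 7/20
  2 → 3: 7/9
  3 → 4: 7/9
  4 → 5: 7/16
  5 → 6: 7/16
  6 → 7: 7/16
  7 → 9: 7/9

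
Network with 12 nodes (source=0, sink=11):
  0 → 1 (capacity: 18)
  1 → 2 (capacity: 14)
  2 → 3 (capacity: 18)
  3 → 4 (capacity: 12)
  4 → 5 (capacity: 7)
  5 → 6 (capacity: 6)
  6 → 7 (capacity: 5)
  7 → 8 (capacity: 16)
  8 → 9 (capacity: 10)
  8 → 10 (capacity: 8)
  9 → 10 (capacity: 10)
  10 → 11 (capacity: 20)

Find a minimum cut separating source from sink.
Min cut value = 5, edges: (6,7)

Min cut value: 5
Partition: S = [0, 1, 2, 3, 4, 5, 6], T = [7, 8, 9, 10, 11]
Cut edges: (6,7)

By max-flow min-cut theorem, max flow = min cut = 5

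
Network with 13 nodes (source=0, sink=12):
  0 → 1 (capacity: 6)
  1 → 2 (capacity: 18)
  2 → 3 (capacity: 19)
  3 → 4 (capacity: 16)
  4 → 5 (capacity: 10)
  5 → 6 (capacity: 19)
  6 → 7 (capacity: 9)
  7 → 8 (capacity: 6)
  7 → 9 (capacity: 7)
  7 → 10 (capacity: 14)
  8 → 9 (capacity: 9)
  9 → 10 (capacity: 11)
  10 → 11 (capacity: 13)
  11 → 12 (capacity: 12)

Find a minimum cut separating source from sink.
Min cut value = 6, edges: (0,1)

Min cut value: 6
Partition: S = [0], T = [1, 2, 3, 4, 5, 6, 7, 8, 9, 10, 11, 12]
Cut edges: (0,1)

By max-flow min-cut theorem, max flow = min cut = 6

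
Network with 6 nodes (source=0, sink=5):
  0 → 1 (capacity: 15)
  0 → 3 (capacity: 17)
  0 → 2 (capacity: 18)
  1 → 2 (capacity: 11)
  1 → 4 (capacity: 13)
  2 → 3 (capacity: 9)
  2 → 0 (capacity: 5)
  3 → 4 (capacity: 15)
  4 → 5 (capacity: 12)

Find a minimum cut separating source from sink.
Min cut value = 12, edges: (4,5)

Min cut value: 12
Partition: S = [0, 1, 2, 3, 4], T = [5]
Cut edges: (4,5)

By max-flow min-cut theorem, max flow = min cut = 12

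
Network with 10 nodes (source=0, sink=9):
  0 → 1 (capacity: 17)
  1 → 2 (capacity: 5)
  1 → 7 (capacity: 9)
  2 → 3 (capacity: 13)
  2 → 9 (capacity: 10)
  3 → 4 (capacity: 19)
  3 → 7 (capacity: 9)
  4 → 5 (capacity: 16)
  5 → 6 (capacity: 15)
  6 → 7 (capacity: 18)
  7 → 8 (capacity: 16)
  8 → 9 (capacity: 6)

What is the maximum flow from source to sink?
Maximum flow = 11

Max flow: 11

Flow assignment:
  0 → 1: 11/17
  1 → 2: 5/5
  1 → 7: 6/9
  2 → 9: 5/10
  7 → 8: 6/16
  8 → 9: 6/6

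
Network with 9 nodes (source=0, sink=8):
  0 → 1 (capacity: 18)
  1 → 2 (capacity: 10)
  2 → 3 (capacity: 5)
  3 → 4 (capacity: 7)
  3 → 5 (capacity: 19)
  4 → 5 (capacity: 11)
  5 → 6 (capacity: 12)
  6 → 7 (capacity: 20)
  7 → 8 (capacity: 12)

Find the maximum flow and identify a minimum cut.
Max flow = 5, Min cut edges: (2,3)

Maximum flow: 5
Minimum cut: (2,3)
Partition: S = [0, 1, 2], T = [3, 4, 5, 6, 7, 8]

Max-flow min-cut theorem verified: both equal 5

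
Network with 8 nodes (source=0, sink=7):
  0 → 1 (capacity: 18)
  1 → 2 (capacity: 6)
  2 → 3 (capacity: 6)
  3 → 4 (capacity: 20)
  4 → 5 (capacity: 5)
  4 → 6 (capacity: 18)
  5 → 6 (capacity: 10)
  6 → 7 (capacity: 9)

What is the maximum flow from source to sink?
Maximum flow = 6

Max flow: 6

Flow assignment:
  0 → 1: 6/18
  1 → 2: 6/6
  2 → 3: 6/6
  3 → 4: 6/20
  4 → 6: 6/18
  6 → 7: 6/9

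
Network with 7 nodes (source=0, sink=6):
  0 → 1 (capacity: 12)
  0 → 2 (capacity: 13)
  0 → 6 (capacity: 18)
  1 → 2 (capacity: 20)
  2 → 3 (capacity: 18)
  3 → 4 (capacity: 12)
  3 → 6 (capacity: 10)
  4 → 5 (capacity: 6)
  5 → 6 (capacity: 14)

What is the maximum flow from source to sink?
Maximum flow = 34

Max flow: 34

Flow assignment:
  0 → 1: 12/12
  0 → 2: 4/13
  0 → 6: 18/18
  1 → 2: 12/20
  2 → 3: 16/18
  3 → 4: 6/12
  3 → 6: 10/10
  4 → 5: 6/6
  5 → 6: 6/14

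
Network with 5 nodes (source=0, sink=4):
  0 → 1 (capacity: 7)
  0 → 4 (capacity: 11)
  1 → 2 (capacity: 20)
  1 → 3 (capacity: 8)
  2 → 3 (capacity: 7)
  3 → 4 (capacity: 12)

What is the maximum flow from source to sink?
Maximum flow = 18

Max flow: 18

Flow assignment:
  0 → 1: 7/7
  0 → 4: 11/11
  1 → 3: 7/8
  3 → 4: 7/12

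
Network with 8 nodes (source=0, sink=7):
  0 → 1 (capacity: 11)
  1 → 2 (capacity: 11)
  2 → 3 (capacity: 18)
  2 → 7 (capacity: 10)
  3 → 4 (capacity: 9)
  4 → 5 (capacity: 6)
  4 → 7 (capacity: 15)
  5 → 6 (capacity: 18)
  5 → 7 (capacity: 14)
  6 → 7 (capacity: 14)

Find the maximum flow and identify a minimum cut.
Max flow = 11, Min cut edges: (1,2)

Maximum flow: 11
Minimum cut: (1,2)
Partition: S = [0, 1], T = [2, 3, 4, 5, 6, 7]

Max-flow min-cut theorem verified: both equal 11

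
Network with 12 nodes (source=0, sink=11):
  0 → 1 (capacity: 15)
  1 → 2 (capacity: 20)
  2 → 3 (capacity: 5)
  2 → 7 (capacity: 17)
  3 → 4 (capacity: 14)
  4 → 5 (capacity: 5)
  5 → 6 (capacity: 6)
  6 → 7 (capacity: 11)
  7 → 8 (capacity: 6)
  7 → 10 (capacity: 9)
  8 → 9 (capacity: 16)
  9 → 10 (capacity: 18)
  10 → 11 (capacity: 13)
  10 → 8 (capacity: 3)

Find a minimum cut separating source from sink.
Min cut value = 13, edges: (10,11)

Min cut value: 13
Partition: S = [0, 1, 2, 3, 4, 5, 6, 7, 8, 9, 10], T = [11]
Cut edges: (10,11)

By max-flow min-cut theorem, max flow = min cut = 13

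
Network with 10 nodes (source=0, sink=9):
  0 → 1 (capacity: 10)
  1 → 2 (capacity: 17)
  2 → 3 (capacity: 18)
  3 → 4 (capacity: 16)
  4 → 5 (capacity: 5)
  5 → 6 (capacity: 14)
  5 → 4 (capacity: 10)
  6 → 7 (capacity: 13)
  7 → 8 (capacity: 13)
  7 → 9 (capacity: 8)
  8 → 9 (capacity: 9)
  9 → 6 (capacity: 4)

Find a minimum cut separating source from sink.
Min cut value = 5, edges: (4,5)

Min cut value: 5
Partition: S = [0, 1, 2, 3, 4], T = [5, 6, 7, 8, 9]
Cut edges: (4,5)

By max-flow min-cut theorem, max flow = min cut = 5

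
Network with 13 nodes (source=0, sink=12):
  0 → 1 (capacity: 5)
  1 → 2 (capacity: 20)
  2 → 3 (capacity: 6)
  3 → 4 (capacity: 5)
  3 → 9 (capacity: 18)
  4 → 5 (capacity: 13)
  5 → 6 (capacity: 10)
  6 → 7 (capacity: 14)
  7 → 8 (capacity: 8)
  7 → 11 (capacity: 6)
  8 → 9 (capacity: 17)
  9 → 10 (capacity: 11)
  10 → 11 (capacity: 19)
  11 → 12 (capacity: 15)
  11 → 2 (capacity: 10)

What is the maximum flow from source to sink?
Maximum flow = 5

Max flow: 5

Flow assignment:
  0 → 1: 5/5
  1 → 2: 5/20
  2 → 3: 5/6
  3 → 9: 5/18
  9 → 10: 5/11
  10 → 11: 5/19
  11 → 12: 5/15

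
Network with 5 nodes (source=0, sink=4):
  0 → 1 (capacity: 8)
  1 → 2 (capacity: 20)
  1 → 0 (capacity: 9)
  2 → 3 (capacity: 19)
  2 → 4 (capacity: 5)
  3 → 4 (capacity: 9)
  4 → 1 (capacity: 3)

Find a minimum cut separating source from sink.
Min cut value = 8, edges: (0,1)

Min cut value: 8
Partition: S = [0], T = [1, 2, 3, 4]
Cut edges: (0,1)

By max-flow min-cut theorem, max flow = min cut = 8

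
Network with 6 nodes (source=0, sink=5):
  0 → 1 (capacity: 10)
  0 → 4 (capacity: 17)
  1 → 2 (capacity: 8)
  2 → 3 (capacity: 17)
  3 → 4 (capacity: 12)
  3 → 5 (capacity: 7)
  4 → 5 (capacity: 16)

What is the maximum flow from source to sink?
Maximum flow = 23

Max flow: 23

Flow assignment:
  0 → 1: 8/10
  0 → 4: 15/17
  1 → 2: 8/8
  2 → 3: 8/17
  3 → 4: 1/12
  3 → 5: 7/7
  4 → 5: 16/16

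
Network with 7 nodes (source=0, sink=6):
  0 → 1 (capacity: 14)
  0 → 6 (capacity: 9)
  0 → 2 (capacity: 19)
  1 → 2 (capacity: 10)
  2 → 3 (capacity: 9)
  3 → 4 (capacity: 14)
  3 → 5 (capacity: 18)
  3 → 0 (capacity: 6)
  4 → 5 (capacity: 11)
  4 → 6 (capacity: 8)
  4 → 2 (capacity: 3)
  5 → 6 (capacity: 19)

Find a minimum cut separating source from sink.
Min cut value = 18, edges: (0,6), (2,3)

Min cut value: 18
Partition: S = [0, 1, 2], T = [3, 4, 5, 6]
Cut edges: (0,6), (2,3)

By max-flow min-cut theorem, max flow = min cut = 18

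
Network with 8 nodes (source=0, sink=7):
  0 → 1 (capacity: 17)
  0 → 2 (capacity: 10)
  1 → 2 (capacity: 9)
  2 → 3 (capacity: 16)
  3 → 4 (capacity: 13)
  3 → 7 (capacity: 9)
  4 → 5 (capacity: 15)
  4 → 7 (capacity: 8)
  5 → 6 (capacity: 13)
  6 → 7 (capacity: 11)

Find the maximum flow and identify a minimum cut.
Max flow = 16, Min cut edges: (2,3)

Maximum flow: 16
Minimum cut: (2,3)
Partition: S = [0, 1, 2], T = [3, 4, 5, 6, 7]

Max-flow min-cut theorem verified: both equal 16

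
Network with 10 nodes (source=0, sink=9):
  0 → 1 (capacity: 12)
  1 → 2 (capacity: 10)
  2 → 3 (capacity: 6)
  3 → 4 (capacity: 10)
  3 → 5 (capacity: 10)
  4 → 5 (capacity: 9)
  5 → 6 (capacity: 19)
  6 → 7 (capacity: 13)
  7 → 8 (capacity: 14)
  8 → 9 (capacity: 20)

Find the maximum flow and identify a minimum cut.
Max flow = 6, Min cut edges: (2,3)

Maximum flow: 6
Minimum cut: (2,3)
Partition: S = [0, 1, 2], T = [3, 4, 5, 6, 7, 8, 9]

Max-flow min-cut theorem verified: both equal 6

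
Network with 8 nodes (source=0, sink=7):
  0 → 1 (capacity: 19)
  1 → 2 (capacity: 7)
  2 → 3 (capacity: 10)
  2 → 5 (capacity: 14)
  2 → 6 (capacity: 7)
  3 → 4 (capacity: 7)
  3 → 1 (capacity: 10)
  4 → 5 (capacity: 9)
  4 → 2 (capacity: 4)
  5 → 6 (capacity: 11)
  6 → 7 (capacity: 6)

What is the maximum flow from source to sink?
Maximum flow = 6

Max flow: 6

Flow assignment:
  0 → 1: 6/19
  1 → 2: 6/7
  2 → 6: 6/7
  6 → 7: 6/6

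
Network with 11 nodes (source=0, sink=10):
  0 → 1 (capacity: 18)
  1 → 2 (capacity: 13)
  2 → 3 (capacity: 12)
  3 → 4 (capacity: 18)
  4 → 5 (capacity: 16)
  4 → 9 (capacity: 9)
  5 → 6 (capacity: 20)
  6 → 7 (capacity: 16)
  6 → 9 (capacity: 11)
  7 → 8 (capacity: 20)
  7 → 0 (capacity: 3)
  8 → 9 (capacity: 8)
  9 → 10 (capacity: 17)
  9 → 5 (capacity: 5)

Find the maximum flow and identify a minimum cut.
Max flow = 12, Min cut edges: (2,3)

Maximum flow: 12
Minimum cut: (2,3)
Partition: S = [0, 1, 2], T = [3, 4, 5, 6, 7, 8, 9, 10]

Max-flow min-cut theorem verified: both equal 12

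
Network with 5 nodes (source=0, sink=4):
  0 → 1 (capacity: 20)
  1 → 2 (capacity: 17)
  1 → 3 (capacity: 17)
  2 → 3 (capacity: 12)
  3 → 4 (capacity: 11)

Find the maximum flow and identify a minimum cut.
Max flow = 11, Min cut edges: (3,4)

Maximum flow: 11
Minimum cut: (3,4)
Partition: S = [0, 1, 2, 3], T = [4]

Max-flow min-cut theorem verified: both equal 11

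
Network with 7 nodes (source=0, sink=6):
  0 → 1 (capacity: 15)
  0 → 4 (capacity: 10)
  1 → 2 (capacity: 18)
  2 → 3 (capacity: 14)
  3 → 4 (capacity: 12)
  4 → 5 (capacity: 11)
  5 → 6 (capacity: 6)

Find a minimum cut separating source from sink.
Min cut value = 6, edges: (5,6)

Min cut value: 6
Partition: S = [0, 1, 2, 3, 4, 5], T = [6]
Cut edges: (5,6)

By max-flow min-cut theorem, max flow = min cut = 6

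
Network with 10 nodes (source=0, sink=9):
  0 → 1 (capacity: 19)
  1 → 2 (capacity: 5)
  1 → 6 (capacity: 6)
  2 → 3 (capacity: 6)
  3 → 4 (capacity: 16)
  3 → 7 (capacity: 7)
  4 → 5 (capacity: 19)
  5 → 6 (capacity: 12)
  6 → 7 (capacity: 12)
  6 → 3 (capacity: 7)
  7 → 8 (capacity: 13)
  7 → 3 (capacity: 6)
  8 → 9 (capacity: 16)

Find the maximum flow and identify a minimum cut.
Max flow = 11, Min cut edges: (1,2), (1,6)

Maximum flow: 11
Minimum cut: (1,2), (1,6)
Partition: S = [0, 1], T = [2, 3, 4, 5, 6, 7, 8, 9]

Max-flow min-cut theorem verified: both equal 11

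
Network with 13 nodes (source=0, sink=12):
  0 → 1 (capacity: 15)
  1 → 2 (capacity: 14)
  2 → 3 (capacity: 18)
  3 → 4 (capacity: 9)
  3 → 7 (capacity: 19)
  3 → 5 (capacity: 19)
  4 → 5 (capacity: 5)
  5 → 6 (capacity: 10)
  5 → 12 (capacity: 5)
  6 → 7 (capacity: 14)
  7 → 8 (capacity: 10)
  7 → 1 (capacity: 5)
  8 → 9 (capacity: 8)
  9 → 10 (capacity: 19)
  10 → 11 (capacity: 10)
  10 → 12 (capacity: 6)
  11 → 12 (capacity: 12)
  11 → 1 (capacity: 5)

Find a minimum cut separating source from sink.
Min cut value = 13, edges: (5,12), (8,9)

Min cut value: 13
Partition: S = [0, 1, 2, 3, 4, 5, 6, 7, 8], T = [9, 10, 11, 12]
Cut edges: (5,12), (8,9)

By max-flow min-cut theorem, max flow = min cut = 13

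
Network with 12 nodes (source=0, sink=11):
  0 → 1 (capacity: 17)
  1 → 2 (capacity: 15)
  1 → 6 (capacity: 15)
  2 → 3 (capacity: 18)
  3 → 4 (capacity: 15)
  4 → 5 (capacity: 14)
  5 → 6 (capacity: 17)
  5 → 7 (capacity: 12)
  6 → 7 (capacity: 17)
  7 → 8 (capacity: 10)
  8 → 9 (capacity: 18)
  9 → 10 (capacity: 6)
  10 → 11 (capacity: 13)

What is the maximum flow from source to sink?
Maximum flow = 6

Max flow: 6

Flow assignment:
  0 → 1: 6/17
  1 → 2: 2/15
  1 → 6: 4/15
  2 → 3: 2/18
  3 → 4: 2/15
  4 → 5: 2/14
  5 → 6: 2/17
  6 → 7: 6/17
  7 → 8: 6/10
  8 → 9: 6/18
  9 → 10: 6/6
  10 → 11: 6/13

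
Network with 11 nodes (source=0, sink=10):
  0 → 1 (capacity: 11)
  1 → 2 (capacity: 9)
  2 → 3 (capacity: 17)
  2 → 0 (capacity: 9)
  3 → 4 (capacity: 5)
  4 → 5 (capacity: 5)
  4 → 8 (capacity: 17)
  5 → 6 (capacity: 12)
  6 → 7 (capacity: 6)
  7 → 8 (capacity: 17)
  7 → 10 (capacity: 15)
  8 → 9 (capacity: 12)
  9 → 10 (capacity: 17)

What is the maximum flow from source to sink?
Maximum flow = 5

Max flow: 5

Flow assignment:
  0 → 1: 9/11
  1 → 2: 9/9
  2 → 3: 5/17
  2 → 0: 4/9
  3 → 4: 5/5
  4 → 8: 5/17
  8 → 9: 5/12
  9 → 10: 5/17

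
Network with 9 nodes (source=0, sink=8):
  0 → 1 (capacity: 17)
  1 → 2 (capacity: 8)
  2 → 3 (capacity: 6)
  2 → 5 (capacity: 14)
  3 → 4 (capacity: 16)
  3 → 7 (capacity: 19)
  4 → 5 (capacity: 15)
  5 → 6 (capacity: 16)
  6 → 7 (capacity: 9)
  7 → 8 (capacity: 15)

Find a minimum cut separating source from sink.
Min cut value = 8, edges: (1,2)

Min cut value: 8
Partition: S = [0, 1], T = [2, 3, 4, 5, 6, 7, 8]
Cut edges: (1,2)

By max-flow min-cut theorem, max flow = min cut = 8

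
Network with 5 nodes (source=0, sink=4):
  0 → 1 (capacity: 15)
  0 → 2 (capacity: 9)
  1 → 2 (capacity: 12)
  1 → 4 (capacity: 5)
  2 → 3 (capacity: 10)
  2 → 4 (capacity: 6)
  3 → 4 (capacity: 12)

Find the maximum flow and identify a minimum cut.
Max flow = 21, Min cut edges: (1,4), (2,3), (2,4)

Maximum flow: 21
Minimum cut: (1,4), (2,3), (2,4)
Partition: S = [0, 1, 2], T = [3, 4]

Max-flow min-cut theorem verified: both equal 21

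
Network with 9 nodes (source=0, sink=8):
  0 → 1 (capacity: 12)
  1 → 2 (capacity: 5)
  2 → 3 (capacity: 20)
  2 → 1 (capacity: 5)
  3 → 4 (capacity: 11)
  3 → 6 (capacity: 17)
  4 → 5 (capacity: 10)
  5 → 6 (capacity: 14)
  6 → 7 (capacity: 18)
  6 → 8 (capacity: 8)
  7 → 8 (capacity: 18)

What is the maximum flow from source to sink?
Maximum flow = 5

Max flow: 5

Flow assignment:
  0 → 1: 5/12
  1 → 2: 5/5
  2 → 3: 5/20
  3 → 6: 5/17
  6 → 8: 5/8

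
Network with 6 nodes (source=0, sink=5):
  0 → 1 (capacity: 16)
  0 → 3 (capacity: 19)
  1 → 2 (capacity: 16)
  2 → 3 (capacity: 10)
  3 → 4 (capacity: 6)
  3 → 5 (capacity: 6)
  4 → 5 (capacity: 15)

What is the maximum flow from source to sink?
Maximum flow = 12

Max flow: 12

Flow assignment:
  0 → 1: 10/16
  0 → 3: 2/19
  1 → 2: 10/16
  2 → 3: 10/10
  3 → 4: 6/6
  3 → 5: 6/6
  4 → 5: 6/15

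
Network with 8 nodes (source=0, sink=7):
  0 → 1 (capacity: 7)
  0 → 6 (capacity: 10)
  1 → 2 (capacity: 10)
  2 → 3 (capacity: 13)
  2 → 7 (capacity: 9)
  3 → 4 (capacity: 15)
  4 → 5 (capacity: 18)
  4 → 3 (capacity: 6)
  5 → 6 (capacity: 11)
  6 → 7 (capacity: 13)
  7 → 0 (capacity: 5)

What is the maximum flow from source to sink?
Maximum flow = 17

Max flow: 17

Flow assignment:
  0 → 1: 7/7
  0 → 6: 10/10
  1 → 2: 7/10
  2 → 7: 7/9
  6 → 7: 10/13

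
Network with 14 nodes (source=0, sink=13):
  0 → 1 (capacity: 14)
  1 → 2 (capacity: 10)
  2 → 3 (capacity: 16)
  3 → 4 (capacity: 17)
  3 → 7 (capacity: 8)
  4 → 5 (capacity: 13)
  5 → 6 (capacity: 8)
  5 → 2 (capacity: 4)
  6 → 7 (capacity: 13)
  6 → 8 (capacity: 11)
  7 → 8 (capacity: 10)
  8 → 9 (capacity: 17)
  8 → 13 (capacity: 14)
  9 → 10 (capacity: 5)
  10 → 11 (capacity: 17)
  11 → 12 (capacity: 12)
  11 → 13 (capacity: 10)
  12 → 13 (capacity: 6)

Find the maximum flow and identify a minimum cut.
Max flow = 10, Min cut edges: (1,2)

Maximum flow: 10
Minimum cut: (1,2)
Partition: S = [0, 1], T = [2, 3, 4, 5, 6, 7, 8, 9, 10, 11, 12, 13]

Max-flow min-cut theorem verified: both equal 10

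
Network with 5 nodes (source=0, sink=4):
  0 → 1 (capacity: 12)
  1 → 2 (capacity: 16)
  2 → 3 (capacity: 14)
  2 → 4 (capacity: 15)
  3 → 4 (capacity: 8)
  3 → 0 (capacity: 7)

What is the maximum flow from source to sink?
Maximum flow = 12

Max flow: 12

Flow assignment:
  0 → 1: 12/12
  1 → 2: 12/16
  2 → 4: 12/15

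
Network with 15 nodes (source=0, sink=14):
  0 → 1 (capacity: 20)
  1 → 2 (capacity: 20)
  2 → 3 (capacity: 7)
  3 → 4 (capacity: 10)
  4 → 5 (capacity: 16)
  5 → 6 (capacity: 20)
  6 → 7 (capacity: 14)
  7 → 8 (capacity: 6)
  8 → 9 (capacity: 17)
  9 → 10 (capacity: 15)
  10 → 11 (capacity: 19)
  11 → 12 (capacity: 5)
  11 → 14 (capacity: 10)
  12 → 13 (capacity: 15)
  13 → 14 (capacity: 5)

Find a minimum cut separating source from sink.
Min cut value = 6, edges: (7,8)

Min cut value: 6
Partition: S = [0, 1, 2, 3, 4, 5, 6, 7], T = [8, 9, 10, 11, 12, 13, 14]
Cut edges: (7,8)

By max-flow min-cut theorem, max flow = min cut = 6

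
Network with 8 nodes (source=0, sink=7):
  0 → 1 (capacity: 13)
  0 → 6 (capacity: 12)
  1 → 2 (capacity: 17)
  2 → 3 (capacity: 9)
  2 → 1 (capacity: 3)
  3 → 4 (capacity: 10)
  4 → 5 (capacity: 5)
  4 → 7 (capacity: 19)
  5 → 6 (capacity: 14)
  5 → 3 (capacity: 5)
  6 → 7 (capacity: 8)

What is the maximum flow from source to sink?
Maximum flow = 17

Max flow: 17

Flow assignment:
  0 → 1: 9/13
  0 → 6: 8/12
  1 → 2: 9/17
  2 → 3: 9/9
  3 → 4: 9/10
  4 → 7: 9/19
  6 → 7: 8/8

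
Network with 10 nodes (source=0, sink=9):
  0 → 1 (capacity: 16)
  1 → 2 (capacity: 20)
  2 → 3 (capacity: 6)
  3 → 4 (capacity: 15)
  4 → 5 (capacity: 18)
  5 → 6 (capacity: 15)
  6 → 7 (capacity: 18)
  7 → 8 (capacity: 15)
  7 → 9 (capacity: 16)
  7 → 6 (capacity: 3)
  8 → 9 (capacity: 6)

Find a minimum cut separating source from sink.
Min cut value = 6, edges: (2,3)

Min cut value: 6
Partition: S = [0, 1, 2], T = [3, 4, 5, 6, 7, 8, 9]
Cut edges: (2,3)

By max-flow min-cut theorem, max flow = min cut = 6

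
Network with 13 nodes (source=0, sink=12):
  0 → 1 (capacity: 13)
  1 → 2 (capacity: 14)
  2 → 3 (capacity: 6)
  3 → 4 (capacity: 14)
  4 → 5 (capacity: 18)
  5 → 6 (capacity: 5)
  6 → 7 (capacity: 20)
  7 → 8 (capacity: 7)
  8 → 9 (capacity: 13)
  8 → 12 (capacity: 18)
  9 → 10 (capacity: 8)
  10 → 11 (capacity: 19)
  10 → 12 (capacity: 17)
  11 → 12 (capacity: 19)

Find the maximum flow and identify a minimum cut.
Max flow = 5, Min cut edges: (5,6)

Maximum flow: 5
Minimum cut: (5,6)
Partition: S = [0, 1, 2, 3, 4, 5], T = [6, 7, 8, 9, 10, 11, 12]

Max-flow min-cut theorem verified: both equal 5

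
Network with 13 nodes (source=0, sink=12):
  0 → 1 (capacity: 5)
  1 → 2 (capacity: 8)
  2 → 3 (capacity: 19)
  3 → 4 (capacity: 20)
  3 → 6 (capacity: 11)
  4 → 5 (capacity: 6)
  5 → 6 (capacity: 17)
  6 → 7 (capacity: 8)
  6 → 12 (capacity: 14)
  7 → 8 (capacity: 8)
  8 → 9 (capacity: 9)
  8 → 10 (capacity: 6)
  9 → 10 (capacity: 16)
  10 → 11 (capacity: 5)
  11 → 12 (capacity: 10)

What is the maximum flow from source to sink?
Maximum flow = 5

Max flow: 5

Flow assignment:
  0 → 1: 5/5
  1 → 2: 5/8
  2 → 3: 5/19
  3 → 6: 5/11
  6 → 12: 5/14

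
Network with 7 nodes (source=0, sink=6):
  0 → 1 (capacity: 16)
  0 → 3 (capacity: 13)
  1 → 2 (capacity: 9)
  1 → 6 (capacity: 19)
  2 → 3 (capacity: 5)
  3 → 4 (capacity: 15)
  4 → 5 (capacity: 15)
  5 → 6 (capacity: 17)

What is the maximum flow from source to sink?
Maximum flow = 29

Max flow: 29

Flow assignment:
  0 → 1: 16/16
  0 → 3: 13/13
  1 → 6: 16/19
  3 → 4: 13/15
  4 → 5: 13/15
  5 → 6: 13/17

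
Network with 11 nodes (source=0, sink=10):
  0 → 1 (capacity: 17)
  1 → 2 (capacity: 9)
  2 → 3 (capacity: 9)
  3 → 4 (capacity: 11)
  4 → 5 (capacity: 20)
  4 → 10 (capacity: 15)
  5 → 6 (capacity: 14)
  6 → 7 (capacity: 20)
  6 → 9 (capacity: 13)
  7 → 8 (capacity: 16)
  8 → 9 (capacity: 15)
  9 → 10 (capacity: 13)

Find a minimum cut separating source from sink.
Min cut value = 9, edges: (2,3)

Min cut value: 9
Partition: S = [0, 1, 2], T = [3, 4, 5, 6, 7, 8, 9, 10]
Cut edges: (2,3)

By max-flow min-cut theorem, max flow = min cut = 9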